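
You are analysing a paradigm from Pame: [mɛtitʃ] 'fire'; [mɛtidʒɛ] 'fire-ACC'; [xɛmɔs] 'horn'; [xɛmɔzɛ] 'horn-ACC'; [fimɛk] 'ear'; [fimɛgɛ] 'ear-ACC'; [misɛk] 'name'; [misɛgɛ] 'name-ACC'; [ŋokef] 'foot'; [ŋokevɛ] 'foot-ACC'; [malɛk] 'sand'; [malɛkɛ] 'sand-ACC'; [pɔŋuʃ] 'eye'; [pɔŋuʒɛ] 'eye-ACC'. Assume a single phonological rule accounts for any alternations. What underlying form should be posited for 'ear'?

The stem for 'ear' ends in [k] in [fimɛk] but [g] in [fimɛgɛ].
Compare 'sand', with invariant [k] in [malɛk] and [malɛkɛ]: an analysis with underlying /k/ and a rule producing [g] before the ACC suffix would wrongly predict alternation here too.
So /g/ is underlying, and a rule of word-final obstruent devoicing — voiced obstruents become voiceless word-finally — gives [k].
Hence 'ear' is /fimɛg/ underlyingly.

/fimɛg/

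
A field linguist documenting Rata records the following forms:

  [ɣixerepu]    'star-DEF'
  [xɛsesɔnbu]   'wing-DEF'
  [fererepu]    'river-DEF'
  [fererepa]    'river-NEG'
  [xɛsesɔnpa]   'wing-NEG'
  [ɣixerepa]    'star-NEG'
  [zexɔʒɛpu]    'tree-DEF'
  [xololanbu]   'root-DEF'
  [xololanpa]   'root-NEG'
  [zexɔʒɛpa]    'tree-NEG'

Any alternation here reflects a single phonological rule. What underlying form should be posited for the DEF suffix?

/-bu/

The DEF morpheme has two allomorphs, [-bu] and [-pu].
The NEG suffix, which begins with [p], is invariant after every stem; so [p] is not altered by any rule here.
The DEF suffix is therefore /-bu/ underlyingly, with post-vocalic devoicing: voiced stops become voiceless after a vowel.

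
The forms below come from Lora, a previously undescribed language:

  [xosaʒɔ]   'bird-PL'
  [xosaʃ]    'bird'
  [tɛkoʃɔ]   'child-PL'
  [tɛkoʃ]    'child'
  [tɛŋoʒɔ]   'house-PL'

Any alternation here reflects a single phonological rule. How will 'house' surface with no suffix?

The stem for 'bird' ends in [ʒ] in [xosaʒɔ] but [ʃ] in [xosaʃ].
The stem 'child' ([tɛkoʃɔ], [tɛkoʃ]) shows [ʃ] unchanged in both environments, so [ʃ] cannot be basic with [ʒ] derived before the PL suffix.
Therefore /ʒ/ is basic and [ʃ] is derived by word-final obstruent devoicing (voiced obstruents become voiceless word-finally).
From [tɛŋoʒɔ] the stem 'house' is /tɛŋoʒ/; word-finally this yields [tɛŋoʃ].

[tɛŋoʃ]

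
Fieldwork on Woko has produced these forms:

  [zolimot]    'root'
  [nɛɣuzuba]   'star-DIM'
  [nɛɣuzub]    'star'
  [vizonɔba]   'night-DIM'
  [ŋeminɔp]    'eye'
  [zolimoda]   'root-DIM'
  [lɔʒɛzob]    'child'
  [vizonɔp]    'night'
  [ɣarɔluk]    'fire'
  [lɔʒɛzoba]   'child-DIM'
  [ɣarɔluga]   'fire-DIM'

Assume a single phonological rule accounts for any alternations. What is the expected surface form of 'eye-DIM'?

'night' shows [b] ~ [p] at the end of the stem ([vizonɔba] vs [vizonɔp]).
Compare 'child', with invariant [b] in [lɔʒɛzoba] and [lɔʒɛzob]: an analysis with underlying /b/ and a rule producing [p] in isolation would wrongly predict alternation here too.
The alternation reflects intervocalic voicing: voiceless stops become voiced between vowels. /p/ is underlying.
The one attested form of 'eye', [ŋeminɔp], shows underlying /ŋeminɔp/. Applying the same rule between vowels gives [ŋeminɔba].

[ŋeminɔba]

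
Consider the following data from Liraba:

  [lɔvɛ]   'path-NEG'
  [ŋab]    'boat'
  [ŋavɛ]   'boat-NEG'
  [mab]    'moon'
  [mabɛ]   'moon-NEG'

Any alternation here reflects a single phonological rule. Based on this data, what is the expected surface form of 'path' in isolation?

The stem for 'boat' ends in [b] in [ŋab] but [v] in [ŋavɛ].
If /b/ were underlying and a rule turned it into [v] before the NEG suffix, 'moon' would also alternate; but it has [b] in both [mab] and [mabɛ].
The alternation reflects word-final hardening: voiced fricatives become stops word-finally. /v/ is underlying.
The one attested form of 'path', [lɔvɛ], shows underlying /lɔv/. Applying the same rule word-finally gives [lɔb].

[lɔb]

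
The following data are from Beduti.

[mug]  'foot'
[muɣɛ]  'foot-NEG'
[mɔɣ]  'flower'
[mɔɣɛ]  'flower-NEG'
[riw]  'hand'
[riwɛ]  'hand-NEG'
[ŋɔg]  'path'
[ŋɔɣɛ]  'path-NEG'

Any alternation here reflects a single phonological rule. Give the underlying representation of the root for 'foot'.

/mug/

'foot' shows [g] ~ [ɣ] at the end of the stem ([mug] vs [muɣɛ]).
The stem 'flower' ([mɔɣ], [mɔɣɛ]) shows [ɣ] unchanged in both environments, so [ɣ] cannot be basic with [g] derived in isolation.
The underlying segment must be /g/; voiced stops become fricatives between vowels, yielding [ɣ] there.
Hence 'foot' is /mug/ underlyingly.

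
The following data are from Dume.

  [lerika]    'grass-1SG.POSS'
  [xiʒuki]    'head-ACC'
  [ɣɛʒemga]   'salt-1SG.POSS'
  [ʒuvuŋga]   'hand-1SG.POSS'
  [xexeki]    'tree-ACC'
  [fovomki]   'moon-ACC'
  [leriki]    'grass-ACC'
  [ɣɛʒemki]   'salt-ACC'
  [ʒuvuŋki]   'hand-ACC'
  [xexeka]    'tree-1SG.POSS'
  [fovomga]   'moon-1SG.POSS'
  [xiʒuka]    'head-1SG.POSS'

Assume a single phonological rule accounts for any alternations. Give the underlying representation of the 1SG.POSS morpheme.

The 1SG.POSS morpheme has two allomorphs, [-ga] and [-ka].
The ACC suffix, which begins with [k], is invariant after every stem; so [k] is not altered by any rule here.
So the underlying form is /-ga/, and voiced stops become voiceless after a vowel.

/-ga/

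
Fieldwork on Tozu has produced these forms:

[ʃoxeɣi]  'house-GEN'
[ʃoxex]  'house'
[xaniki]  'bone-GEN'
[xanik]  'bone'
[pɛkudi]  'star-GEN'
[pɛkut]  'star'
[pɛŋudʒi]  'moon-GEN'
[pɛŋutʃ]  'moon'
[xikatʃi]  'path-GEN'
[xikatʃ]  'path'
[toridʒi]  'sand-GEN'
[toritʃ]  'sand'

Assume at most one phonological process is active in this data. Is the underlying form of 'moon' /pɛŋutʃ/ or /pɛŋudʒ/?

'moon' shows [dʒ] ~ [tʃ] at the end of the stem ([pɛŋudʒi] vs [pɛŋutʃ]).
If /tʃ/ were underlying and a rule turned it into [dʒ] before the GEN suffix, 'path' would also alternate; but it has [tʃ] in both [xikatʃi] and [xikatʃ].
So /dʒ/ is underlying, and a rule of word-final obstruent devoicing — voiced obstruents become voiceless word-finally — gives [tʃ].

/pɛŋudʒ/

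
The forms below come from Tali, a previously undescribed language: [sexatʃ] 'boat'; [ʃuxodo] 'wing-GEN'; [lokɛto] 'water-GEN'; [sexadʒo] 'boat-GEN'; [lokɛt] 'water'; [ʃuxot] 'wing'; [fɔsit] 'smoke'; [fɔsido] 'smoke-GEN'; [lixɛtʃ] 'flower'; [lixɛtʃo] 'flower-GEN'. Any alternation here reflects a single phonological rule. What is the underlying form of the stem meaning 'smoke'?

/fɔsid/

'smoke' shows [t] ~ [d] at the end of the stem ([fɔsit] vs [fɔsido]).
Compare 'water', with invariant [t] in [lokɛt] and [lokɛto]: an analysis with underlying /t/ and a rule producing [d] before the GEN suffix would wrongly predict alternation here too.
So /d/ is underlying, and a rule of word-final obstruent devoicing — voiced obstruents become voiceless word-finally — gives [t].
So 'smoke' = /fɔsid/.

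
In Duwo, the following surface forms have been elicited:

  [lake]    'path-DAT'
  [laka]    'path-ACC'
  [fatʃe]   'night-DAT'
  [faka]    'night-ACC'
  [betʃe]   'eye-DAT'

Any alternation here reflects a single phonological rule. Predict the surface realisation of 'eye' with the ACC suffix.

The stem for 'night' ends in [tʃ] in [fatʃe] but [k] in [faka].
Compare 'path', with invariant [k] in [lake] and [laka]: an analysis with underlying /k/ and a rule producing [tʃ] before the DAT suffix would wrongly predict alternation here too.
The alternation reflects depalatalization: palato-alveolar /tʃ/ becomes [k] when no front vowel follows. /tʃ/ is underlying.
The one attested form of 'eye', [betʃe], shows underlying /betʃ/. Applying the same rule when no front vowel follows gives [beka].

[beka]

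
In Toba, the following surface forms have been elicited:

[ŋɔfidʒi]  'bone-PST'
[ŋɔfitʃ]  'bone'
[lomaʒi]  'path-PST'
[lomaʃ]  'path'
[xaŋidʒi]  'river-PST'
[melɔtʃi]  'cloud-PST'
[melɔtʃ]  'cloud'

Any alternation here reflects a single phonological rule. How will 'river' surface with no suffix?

In [ŋɔfidʒi] and [ŋɔfitʃ] the final segment of 'bone' alternates: [dʒ] ~ [tʃ].
The stem 'cloud' ([melɔtʃi], [melɔtʃ]) shows [tʃ] unchanged in both environments, so [tʃ] cannot be basic with [dʒ] derived before the PST suffix.
Therefore /dʒ/ is basic and [tʃ] is derived by word-final obstruent devoicing (voiced obstruents become voiceless word-finally).
The one attested form of 'river', [xaŋidʒi], shows underlying /xaŋidʒ/. Applying the same rule word-finally gives [xaŋitʃ].

[xaŋitʃ]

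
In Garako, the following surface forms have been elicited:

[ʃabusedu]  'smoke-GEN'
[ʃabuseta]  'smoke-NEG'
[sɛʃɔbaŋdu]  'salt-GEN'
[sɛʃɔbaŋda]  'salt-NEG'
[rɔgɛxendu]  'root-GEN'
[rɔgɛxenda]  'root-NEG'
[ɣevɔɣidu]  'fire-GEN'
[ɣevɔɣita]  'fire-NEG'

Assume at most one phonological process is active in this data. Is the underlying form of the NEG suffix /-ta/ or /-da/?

The NEG morpheme has two allomorphs, [-da] and [-ta].
The GEN suffix, which begins with [d], is invariant after every stem; so [d] is not altered by any rule here.
The NEG suffix is therefore /-ta/ underlyingly, with post-nasal voicing: voiceless stops become voiced after a nasal.

/-ta/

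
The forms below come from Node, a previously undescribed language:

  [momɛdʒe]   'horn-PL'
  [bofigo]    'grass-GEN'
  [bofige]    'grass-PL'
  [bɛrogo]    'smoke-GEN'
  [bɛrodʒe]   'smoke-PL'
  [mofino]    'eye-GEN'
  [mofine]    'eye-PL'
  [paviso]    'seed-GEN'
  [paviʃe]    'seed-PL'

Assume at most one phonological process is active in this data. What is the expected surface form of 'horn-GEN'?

In [bɛrogo] and [bɛrodʒe] the final segment of 'smoke' alternates: [g] ~ [dʒ].
If /g/ were underlying and a rule turned it into [dʒ] before the PL suffix, 'grass' would also alternate; but it has [g] in both [bofigo] and [bofige].
The alternation reflects depalatalization: palato-alveolar /dʒ/ and /ʃ/ become [g] and [s] when no front vowel follows. /dʒ/ is underlying.
The one attested form of 'horn', [momɛdʒe], shows underlying /momɛdʒ/. Applying the same rule when no front vowel follows gives [momɛgo].

[momɛgo]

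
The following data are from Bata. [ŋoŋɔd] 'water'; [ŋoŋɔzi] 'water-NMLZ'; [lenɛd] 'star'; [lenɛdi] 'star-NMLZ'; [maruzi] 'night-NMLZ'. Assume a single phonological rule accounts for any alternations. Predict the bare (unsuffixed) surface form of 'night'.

[marud]

The root 'water' surfaces as [ŋoŋɔd] and [ŋoŋɔzi], with a stem-final [d] ~ [z] alternation.
The stem 'star' ([lenɛd], [lenɛdi]) shows [d] unchanged in both environments, so [d] cannot be basic with [z] derived before the NMLZ suffix.
Therefore /z/ is basic and [d] is derived by word-final hardening (voiced fricatives become stops word-finally).
The one attested form of 'night', [maruzi], shows underlying /maruz/. Applying the same rule word-finally gives [marud].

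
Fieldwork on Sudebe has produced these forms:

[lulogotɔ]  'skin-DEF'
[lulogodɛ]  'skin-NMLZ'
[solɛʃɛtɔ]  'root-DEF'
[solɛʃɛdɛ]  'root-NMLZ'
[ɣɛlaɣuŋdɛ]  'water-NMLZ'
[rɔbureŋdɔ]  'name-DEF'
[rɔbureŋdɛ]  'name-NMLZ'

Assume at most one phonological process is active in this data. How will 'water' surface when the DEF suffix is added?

[ɣɛlaɣuŋdɔ]

The DEF suffix surfaces as [-dɔ] and [-tɔ], depending on the final segment of the stem.
By contrast the NMLZ suffix keeps its initial [d] throughout — that segment must be underlying.
The DEF suffix is therefore /-tɔ/ underlyingly, with post-nasal voicing: voiceless stops become voiced after a nasal.
After 'water', which ends in a nasal, the suffix surfaces as [-dɔ], giving [ɣɛlaɣuŋdɔ].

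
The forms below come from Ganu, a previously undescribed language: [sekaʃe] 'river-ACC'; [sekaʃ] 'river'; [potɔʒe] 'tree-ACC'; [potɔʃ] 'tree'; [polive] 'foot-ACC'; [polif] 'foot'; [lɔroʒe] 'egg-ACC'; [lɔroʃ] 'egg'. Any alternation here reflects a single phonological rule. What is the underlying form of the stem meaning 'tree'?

The stem for 'tree' ends in [ʒ] in [potɔʒe] but [ʃ] in [potɔʃ].
But 'river' keeps [ʃ] in both environments ([sekaʃe], [sekaʃ]), so there is no rule changing /ʃ/ to [ʒ] before the ACC suffix.
Therefore /ʒ/ is basic and [ʃ] is derived by word-final obstruent devoicing (voiced obstruents become voiceless word-finally).
The underlying form of 'tree' is therefore /potɔʒ/.

/potɔʒ/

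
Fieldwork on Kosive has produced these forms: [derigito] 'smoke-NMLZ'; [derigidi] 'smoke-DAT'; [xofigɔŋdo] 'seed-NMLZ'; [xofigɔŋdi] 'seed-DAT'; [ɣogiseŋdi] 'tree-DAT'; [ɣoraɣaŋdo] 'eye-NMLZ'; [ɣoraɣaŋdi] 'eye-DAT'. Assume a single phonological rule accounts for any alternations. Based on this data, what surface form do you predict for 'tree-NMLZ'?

The NMLZ morpheme has two allomorphs, [-do] and [-to].
The DAT suffix, which begins with [d], is invariant after every stem; so [d] is not altered by any rule here.
The NMLZ suffix is therefore /-to/ underlyingly, with post-nasal voicing: voiceless stops become voiced after a nasal.
After 'tree', which ends in a nasal, the suffix surfaces as [-do], giving [ɣogiseŋdo].

[ɣogiseŋdo]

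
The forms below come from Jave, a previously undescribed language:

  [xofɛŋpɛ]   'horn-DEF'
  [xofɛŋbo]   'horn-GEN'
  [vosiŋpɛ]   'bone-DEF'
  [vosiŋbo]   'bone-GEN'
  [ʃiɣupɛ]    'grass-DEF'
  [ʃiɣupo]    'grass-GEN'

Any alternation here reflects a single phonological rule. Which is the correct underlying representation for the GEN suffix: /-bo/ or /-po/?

The GEN morpheme has two allomorphs, [-bo] and [-po].
By contrast the DEF suffix keeps its initial [p] throughout — that segment must be underlying.
So the underlying form is /-bo/, and voiced stops become voiceless after a vowel.

/-bo/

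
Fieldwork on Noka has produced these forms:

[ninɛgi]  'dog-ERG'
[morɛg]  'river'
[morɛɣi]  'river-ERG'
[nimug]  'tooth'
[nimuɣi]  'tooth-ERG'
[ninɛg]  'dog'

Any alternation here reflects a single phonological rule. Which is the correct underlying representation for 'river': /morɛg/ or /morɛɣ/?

/morɛɣ/

'river' shows [g] ~ [ɣ] at the end of the stem ([morɛg] vs [morɛɣi]).
Compare 'dog', with invariant [g] in [ninɛg] and [ninɛgi]: an analysis with underlying /g/ and a rule producing [ɣ] before the ERG suffix would wrongly predict alternation here too.
The alternation reflects word-final hardening: voiced fricatives become stops word-finally. /ɣ/ is underlying.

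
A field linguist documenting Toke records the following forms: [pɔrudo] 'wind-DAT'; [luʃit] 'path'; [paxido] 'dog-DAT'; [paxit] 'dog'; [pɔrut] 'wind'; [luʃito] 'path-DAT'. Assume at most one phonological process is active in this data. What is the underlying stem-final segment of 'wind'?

/d/

'wind' shows [d] ~ [t] at the end of the stem ([pɔrudo] vs [pɔrut]).
If /t/ were underlying and a rule turned it into [d] before the DAT suffix, 'path' would also alternate; but it has [t] in both [luʃito] and [luʃit].
Therefore /d/ is basic and [t] is derived by word-final obstruent devoicing (voiced obstruents become voiceless word-finally).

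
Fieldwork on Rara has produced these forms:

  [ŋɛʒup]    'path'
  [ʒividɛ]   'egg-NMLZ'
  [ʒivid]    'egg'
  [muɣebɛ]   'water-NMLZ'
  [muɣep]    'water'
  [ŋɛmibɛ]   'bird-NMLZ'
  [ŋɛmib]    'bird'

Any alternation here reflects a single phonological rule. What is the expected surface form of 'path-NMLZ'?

The root 'water' surfaces as [muɣebɛ] and [muɣep], with a stem-final [b] ~ [p] alternation.
Compare 'bird', with invariant [b] in [ŋɛmibɛ] and [ŋɛmib]: an analysis with underlying /b/ and a rule producing [p] in isolation would wrongly predict alternation here too.
So /p/ is underlying, and a rule of intervocalic voicing — voiceless stops become voiced between vowels — gives [b].
The one attested form of 'path', [ŋɛʒup], shows underlying /ŋɛʒup/. Applying the same rule between vowels gives [ŋɛʒubɛ].

[ŋɛʒubɛ]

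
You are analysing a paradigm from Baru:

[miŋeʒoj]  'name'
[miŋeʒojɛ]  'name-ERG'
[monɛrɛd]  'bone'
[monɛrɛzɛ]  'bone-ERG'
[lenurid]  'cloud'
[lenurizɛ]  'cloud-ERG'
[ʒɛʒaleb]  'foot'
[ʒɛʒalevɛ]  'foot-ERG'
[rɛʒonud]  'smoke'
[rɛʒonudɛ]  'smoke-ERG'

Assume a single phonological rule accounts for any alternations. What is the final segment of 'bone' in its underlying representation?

/z/

The stem for 'bone' ends in [d] in [monɛrɛd] but [z] in [monɛrɛzɛ].
If /d/ were underlying and a rule turned it into [z] before the ERG suffix, 'smoke' would also alternate; but it has [d] in both [rɛʒonud] and [rɛʒonudɛ].
Therefore /z/ is basic and [d] is derived by word-final hardening (voiced fricatives become stops word-finally).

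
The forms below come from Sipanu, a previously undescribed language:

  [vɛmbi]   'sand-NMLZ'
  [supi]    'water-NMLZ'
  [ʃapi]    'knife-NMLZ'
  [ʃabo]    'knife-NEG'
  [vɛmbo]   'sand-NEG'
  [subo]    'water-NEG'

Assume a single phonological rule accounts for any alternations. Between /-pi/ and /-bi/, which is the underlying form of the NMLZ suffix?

The NMLZ morpheme has two allomorphs, [-bi] and [-pi].
By contrast the NEG suffix keeps its initial [b] throughout — that segment must be underlying.
The NMLZ suffix is therefore /-pi/ underlyingly, with post-nasal voicing: voiceless stops become voiced after a nasal.

/-pi/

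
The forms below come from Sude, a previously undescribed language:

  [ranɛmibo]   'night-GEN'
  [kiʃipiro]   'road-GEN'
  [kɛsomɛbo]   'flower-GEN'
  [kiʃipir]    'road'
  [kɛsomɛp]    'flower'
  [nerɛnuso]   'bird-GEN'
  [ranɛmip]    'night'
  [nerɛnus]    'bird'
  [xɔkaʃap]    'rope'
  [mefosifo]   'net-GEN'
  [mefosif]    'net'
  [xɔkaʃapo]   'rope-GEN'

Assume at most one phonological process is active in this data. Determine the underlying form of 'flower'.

/kɛsomɛb/

'flower' shows [p] ~ [b] at the end of the stem ([kɛsomɛp] vs [kɛsomɛbo]).
The stem 'rope' ([xɔkaʃap], [xɔkaʃapo]) shows [p] unchanged in both environments, so [p] cannot be basic with [b] derived before the GEN suffix.
So /b/ is underlying, and a rule of word-final obstruent devoicing — voiced obstruents become voiceless word-finally — gives [p].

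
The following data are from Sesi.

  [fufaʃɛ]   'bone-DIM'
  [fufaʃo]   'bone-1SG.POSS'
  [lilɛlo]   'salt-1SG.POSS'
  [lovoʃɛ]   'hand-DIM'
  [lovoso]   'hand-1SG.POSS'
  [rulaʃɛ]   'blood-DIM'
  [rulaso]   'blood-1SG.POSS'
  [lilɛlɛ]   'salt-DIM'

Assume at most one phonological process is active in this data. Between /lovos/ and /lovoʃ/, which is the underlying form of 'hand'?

/lovos/

'hand' shows [s] ~ [ʃ] at the end of the stem ([lovoso] vs [lovoʃɛ]).
If /ʃ/ were underlying and a rule turned it into [s] before the 1SG.POSS suffix, 'bone' would also alternate; but it has [ʃ] in both [fufaʃo] and [fufaʃɛ].
So /s/ is underlying, and a rule of palatalization before a front vowel — /s/ becomes palato-alveolar [ʃ] before a front vowel — gives [ʃ].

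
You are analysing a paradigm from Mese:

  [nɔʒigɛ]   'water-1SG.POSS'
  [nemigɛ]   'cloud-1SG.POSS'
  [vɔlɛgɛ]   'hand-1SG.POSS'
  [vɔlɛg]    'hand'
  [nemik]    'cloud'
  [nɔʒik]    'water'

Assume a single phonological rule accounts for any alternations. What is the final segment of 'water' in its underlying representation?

/k/

The stem for 'water' ends in [g] in [nɔʒigɛ] but [k] in [nɔʒik].
But 'hand' keeps [g] in both environments ([vɔlɛgɛ], [vɔlɛg]), so there is no rule changing /g/ to [k] in isolation.
The alternation reflects intervocalic voicing: voiceless stops become voiced between vowels. /k/ is underlying.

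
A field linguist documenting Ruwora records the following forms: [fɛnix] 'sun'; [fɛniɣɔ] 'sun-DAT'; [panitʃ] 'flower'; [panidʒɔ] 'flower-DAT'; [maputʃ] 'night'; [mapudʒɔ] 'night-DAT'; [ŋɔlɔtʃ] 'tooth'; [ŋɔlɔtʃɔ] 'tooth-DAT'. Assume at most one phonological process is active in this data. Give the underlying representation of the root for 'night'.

The stem for 'night' ends in [tʃ] in [maputʃ] but [dʒ] in [mapudʒɔ].
Compare 'tooth', with invariant [tʃ] in [ŋɔlɔtʃ] and [ŋɔlɔtʃɔ]: an analysis with underlying /tʃ/ and a rule producing [dʒ] before the DAT suffix would wrongly predict alternation here too.
So /dʒ/ is underlying, and a rule of word-final obstruent devoicing — voiced obstruents become voiceless word-finally — gives [tʃ].

/mapudʒ/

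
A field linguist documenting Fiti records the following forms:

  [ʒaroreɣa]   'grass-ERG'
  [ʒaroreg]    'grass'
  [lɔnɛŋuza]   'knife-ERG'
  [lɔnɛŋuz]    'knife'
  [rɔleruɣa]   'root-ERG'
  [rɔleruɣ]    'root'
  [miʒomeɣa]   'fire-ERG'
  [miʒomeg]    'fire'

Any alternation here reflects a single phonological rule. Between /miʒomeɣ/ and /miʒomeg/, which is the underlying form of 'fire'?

The root 'fire' surfaces as [miʒomeɣa] and [miʒomeg], with a stem-final [ɣ] ~ [g] alternation.
But 'root' keeps [ɣ] in both environments ([rɔleruɣa], [rɔleruɣ]), so there is no rule changing /ɣ/ to [g] in isolation.
So /g/ is underlying, and a rule of intervocalic spirantization — voiced stops become fricatives between vowels — gives [ɣ].

/miʒomeg/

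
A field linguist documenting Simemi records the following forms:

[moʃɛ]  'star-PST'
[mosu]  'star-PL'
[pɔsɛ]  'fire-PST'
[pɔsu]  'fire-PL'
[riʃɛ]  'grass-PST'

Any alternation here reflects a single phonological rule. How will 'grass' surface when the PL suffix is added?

[risu]

The stem for 'star' ends in [ʃ] in [moʃɛ] but [s] in [mosu].
The stem 'fire' ([pɔsɛ], [pɔsu]) shows [s] unchanged in both environments, so [s] cannot be basic with [ʃ] derived before the PST suffix.
So /ʃ/ is underlying, and a rule of depalatalization — palato-alveolar /ʃ/ becomes [s] when no front vowel follows — gives [s].
From [riʃɛ] the stem 'grass' is /riʃ/; when no front vowel follows this yields [risu].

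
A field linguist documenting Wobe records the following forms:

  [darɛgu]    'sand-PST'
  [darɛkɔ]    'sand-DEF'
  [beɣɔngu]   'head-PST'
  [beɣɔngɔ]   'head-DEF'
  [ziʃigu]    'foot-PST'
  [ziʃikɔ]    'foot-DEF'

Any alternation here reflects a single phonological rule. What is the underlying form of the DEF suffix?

The DEF suffix surfaces as [-gɔ] and [-kɔ], depending on the final segment of the stem.
The PST suffix, which begins with [g], is invariant after every stem; so [g] is not altered by any rule here.
The DEF suffix is therefore /-kɔ/ underlyingly, with post-nasal voicing: voiceless stops become voiced after a nasal.

/-kɔ/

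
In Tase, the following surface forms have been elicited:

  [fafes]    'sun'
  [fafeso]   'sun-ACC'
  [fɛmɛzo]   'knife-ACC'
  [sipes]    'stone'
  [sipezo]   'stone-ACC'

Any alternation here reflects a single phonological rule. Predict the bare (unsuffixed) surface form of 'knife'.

The root 'stone' surfaces as [sipes] and [sipezo], with a stem-final [s] ~ [z] alternation.
The stem 'sun' ([fafes], [fafeso]) shows [s] unchanged in both environments, so [s] cannot be basic with [z] derived before the ACC suffix.
The underlying segment must be /z/; voiced obstruents become voiceless word-finally, yielding [s] there.
The one attested form of 'knife', [fɛmɛzo], shows underlying /fɛmɛz/. Applying the same rule word-finally gives [fɛmɛs].

[fɛmɛs]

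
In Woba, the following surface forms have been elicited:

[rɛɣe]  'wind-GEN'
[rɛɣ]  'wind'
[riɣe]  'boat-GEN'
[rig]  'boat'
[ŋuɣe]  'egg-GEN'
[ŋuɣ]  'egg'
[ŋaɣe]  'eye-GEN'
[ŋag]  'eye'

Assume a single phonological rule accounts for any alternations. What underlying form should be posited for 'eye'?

/ŋag/

The stem for 'eye' ends in [ɣ] in [ŋaɣe] but [g] in [ŋag].
If /ɣ/ were underlying and a rule turned it into [g] in isolation, 'egg' would also alternate; but it has [ɣ] in both [ŋuɣe] and [ŋuɣ].
The alternation reflects intervocalic spirantization: voiced stops become fricatives between vowels. /g/ is underlying.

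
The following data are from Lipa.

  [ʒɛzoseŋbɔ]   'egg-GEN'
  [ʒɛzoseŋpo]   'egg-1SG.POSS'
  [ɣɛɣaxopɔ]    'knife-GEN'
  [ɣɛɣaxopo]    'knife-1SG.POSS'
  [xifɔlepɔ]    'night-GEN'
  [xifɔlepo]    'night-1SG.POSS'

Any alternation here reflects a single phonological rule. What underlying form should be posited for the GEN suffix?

The GEN suffix surfaces as [-bɔ] and [-pɔ], depending on the final segment of the stem.
By contrast the 1SG.POSS suffix keeps its initial [p] throughout — that segment must be underlying.
So the underlying form is /-bɔ/, and voiced stops become voiceless after a vowel.

/-bɔ/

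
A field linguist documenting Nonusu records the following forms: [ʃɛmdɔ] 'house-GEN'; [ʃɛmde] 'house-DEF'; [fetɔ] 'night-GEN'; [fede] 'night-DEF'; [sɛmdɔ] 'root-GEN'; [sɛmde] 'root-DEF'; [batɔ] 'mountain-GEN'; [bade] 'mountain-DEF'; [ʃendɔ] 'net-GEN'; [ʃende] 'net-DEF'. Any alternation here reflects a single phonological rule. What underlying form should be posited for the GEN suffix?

The GEN morpheme has two allomorphs, [-dɔ] and [-tɔ].
By contrast the DEF suffix keeps its initial [d] throughout — that segment must be underlying.
So the underlying form is /-tɔ/, and voiceless stops become voiced after a nasal.

/-tɔ/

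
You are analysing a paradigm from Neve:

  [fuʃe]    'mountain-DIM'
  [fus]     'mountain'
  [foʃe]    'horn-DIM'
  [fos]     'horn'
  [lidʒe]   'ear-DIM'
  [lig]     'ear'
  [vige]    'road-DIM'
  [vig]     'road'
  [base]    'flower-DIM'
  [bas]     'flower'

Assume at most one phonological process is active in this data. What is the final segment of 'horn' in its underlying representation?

/ʃ/

'horn' shows [ʃ] ~ [s] at the end of the stem ([foʃe] vs [fos]).
Compare 'flower', with invariant [s] in [base] and [bas]: an analysis with underlying /s/ and a rule producing [ʃ] before the DIM suffix would wrongly predict alternation here too.
The alternation reflects depalatalization: palato-alveolar /dʒ/ and /ʃ/ become [g] and [s] when no front vowel follows. /ʃ/ is underlying.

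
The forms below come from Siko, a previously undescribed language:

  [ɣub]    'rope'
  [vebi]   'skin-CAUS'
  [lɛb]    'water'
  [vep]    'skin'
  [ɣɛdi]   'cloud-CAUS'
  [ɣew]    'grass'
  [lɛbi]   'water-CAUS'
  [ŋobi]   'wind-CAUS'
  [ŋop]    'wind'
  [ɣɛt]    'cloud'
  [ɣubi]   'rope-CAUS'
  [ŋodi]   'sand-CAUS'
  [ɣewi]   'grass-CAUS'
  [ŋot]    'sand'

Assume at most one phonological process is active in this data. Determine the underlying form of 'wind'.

/ŋop/

'wind' shows [b] ~ [p] at the end of the stem ([ŋobi] vs [ŋop]).
The stem 'rope' ([ɣubi], [ɣub]) shows [b] unchanged in both environments, so [b] cannot be basic with [p] derived in isolation.
So /p/ is underlying, and a rule of intervocalic voicing — voiceless stops become voiced between vowels — gives [b].
Hence 'wind' is /ŋop/ underlyingly.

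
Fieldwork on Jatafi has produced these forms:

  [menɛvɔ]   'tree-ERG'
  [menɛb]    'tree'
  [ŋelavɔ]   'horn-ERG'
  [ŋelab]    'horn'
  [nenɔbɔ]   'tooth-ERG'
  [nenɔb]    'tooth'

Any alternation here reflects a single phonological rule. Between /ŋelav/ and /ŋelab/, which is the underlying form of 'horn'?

The root 'horn' surfaces as [ŋelavɔ] and [ŋelab], with a stem-final [v] ~ [b] alternation.
Compare 'tooth', with invariant [b] in [nenɔbɔ] and [nenɔb]: an analysis with underlying /b/ and a rule producing [v] before the ERG suffix would wrongly predict alternation here too.
Therefore /v/ is basic and [b] is derived by word-final hardening (voiced fricatives become stops word-finally).

/ŋelav/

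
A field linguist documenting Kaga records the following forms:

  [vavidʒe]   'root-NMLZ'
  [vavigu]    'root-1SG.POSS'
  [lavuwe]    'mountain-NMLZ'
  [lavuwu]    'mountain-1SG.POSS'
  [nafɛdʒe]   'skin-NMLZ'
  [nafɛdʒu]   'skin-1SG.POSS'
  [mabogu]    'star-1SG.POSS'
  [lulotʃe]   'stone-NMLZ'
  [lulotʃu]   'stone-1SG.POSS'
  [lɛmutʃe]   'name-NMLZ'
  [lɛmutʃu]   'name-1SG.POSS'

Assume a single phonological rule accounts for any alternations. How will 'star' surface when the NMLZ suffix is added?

[mabodʒe]

In [vavidʒe] and [vavigu] the final segment of 'root' alternates: [dʒ] ~ [g].
The stem 'skin' ([nafɛdʒe], [nafɛdʒu]) shows [dʒ] unchanged in both environments, so [dʒ] cannot be basic with [g] derived before the 1SG.POSS suffix.
Therefore /g/ is basic and [dʒ] is derived by palatalization before a front vowel (/g/ becomes palato-alveolar [dʒ] before a front vowel).
The one attested form of 'star', [mabogu], shows underlying /mabog/. Applying the same rule before a front vowel gives [mabodʒe].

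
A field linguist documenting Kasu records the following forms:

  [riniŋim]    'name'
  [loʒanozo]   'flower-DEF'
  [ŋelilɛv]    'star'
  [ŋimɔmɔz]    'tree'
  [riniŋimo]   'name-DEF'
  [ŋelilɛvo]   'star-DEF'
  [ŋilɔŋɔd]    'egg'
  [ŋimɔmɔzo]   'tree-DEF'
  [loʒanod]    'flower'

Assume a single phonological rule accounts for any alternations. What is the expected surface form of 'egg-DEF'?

[ŋilɔŋɔzo]

'flower' shows [z] ~ [d] at the end of the stem ([loʒanozo] vs [loʒanod]).
But 'tree' keeps [z] in both environments ([ŋimɔmɔzo], [ŋimɔmɔz]), so there is no rule changing /z/ to [d] in isolation.
The underlying segment must be /d/; voiced stops become fricatives between vowels, yielding [z] there.
From [ŋilɔŋɔd] the stem 'egg' is /ŋilɔŋɔd/; between vowels this yields [ŋilɔŋɔzo].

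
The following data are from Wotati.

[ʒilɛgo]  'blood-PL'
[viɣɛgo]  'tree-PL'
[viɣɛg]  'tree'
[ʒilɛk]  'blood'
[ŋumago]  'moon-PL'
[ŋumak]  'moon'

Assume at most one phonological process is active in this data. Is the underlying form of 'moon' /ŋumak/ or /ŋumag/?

In [ŋumago] and [ŋumak] the final segment of 'moon' alternates: [g] ~ [k].
But 'tree' keeps [g] in both environments ([viɣɛgo], [viɣɛg]), so there is no rule changing /g/ to [k] in isolation.
The underlying segment must be /k/; voiceless stops become voiced between vowels, yielding [g] there.

/ŋumak/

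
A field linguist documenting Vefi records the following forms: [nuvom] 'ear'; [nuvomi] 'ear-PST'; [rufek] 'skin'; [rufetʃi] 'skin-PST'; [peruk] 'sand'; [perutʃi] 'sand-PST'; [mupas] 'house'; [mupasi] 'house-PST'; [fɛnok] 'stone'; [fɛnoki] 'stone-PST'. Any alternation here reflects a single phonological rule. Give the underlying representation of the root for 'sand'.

/perutʃ/

'sand' shows [k] ~ [tʃ] at the end of the stem ([peruk] vs [perutʃi]).
The stem 'stone' ([fɛnok], [fɛnoki]) shows [k] unchanged in both environments, so [k] cannot be basic with [tʃ] derived before the PST suffix.
So /tʃ/ is underlying, and a rule of depalatalization — palato-alveolar /tʃ/ becomes [k] when no front vowel follows — gives [k].
So 'sand' = /perutʃ/.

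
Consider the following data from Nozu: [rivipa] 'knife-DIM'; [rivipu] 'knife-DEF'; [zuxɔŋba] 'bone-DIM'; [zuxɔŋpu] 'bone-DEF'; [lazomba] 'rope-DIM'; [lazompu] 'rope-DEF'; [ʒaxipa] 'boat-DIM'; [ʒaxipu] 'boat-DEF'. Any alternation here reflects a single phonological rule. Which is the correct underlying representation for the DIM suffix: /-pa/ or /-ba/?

/-ba/

The DIM suffix surfaces as [-ba] and [-pa], depending on the final segment of the stem.
By contrast the DEF suffix keeps its initial [p] throughout — that segment must be underlying.
The DIM suffix is therefore /-ba/ underlyingly, with post-vocalic devoicing: voiced stops become voiceless after a vowel.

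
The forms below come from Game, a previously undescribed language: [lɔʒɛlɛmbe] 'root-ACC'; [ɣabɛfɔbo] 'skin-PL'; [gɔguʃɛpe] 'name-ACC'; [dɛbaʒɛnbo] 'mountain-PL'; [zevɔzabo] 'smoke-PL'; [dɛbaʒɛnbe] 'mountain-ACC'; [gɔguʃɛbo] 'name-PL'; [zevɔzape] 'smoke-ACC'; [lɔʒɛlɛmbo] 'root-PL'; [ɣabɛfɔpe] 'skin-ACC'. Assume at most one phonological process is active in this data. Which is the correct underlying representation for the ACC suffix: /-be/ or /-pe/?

The ACC suffix surfaces as [-be] and [-pe], depending on the final segment of the stem.
The PL suffix, which begins with [b], is invariant after every stem; so [b] is not altered by any rule here.
The ACC suffix is therefore /-pe/ underlyingly, with post-nasal voicing: voiceless stops become voiced after a nasal.

/-pe/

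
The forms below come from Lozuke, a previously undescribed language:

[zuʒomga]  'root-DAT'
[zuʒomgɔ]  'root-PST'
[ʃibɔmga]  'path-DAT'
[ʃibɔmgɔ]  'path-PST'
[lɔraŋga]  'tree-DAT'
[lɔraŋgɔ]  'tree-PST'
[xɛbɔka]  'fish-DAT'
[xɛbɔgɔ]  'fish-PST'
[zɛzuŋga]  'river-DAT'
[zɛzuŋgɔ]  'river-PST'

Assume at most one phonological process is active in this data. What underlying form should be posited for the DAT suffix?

/-ka/

The DAT morpheme has two allomorphs, [-ga] and [-ka].
The PST suffix, which begins with [g], is invariant after every stem; so [g] is not altered by any rule here.
The DAT suffix is therefore /-ka/ underlyingly, with post-nasal voicing: voiceless stops become voiced after a nasal.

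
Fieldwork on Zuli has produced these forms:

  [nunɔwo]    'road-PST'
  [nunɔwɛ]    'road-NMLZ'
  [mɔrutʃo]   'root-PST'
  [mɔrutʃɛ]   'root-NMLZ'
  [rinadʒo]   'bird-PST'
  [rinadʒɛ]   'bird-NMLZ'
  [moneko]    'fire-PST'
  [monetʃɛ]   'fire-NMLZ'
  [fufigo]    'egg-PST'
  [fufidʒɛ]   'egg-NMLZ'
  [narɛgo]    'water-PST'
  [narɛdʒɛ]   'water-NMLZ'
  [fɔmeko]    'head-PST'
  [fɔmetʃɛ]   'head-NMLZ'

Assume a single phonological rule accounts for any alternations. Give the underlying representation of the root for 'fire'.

/monek/

The stem for 'fire' ends in [k] in [moneko] but [tʃ] in [monetʃɛ].
If /tʃ/ were underlying and a rule turned it into [k] before the PST suffix, 'root' would also alternate; but it has [tʃ] in both [mɔrutʃo] and [mɔrutʃɛ].
The alternation reflects palatalization before a front vowel: /k/ and /g/ become palato-alveolar [tʃ] and [dʒ] before a front vowel. /k/ is underlying.
So 'fire' = /monek/.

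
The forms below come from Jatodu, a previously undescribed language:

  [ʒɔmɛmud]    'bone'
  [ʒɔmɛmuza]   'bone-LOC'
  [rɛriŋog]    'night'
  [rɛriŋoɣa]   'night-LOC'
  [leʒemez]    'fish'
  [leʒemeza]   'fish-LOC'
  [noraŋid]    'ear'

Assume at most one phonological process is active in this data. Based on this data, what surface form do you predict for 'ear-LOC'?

The stem for 'bone' ends in [d] in [ʒɔmɛmud] but [z] in [ʒɔmɛmuza].
But 'fish' keeps [z] in both environments ([leʒemez], [leʒemeza]), so there is no rule changing /z/ to [d] in isolation.
Therefore /d/ is basic and [z] is derived by intervocalic spirantization (voiced stops become fricatives between vowels).
The one attested form of 'ear', [noraŋid], shows underlying /noraŋid/. Applying the same rule between vowels gives [noraŋiza].

[noraŋiza]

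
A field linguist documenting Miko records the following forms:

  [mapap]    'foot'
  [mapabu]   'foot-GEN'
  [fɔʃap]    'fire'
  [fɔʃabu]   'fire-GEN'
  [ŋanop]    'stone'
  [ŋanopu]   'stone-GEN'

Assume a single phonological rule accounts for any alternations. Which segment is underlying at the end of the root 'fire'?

The stem for 'fire' ends in [p] in [fɔʃap] but [b] in [fɔʃabu].
But 'stone' keeps [p] in both environments ([ŋanop], [ŋanopu]), so there is no rule changing /p/ to [b] before the GEN suffix.
The alternation reflects word-final obstruent devoicing: voiced obstruents become voiceless word-finally. /b/ is underlying.

/b/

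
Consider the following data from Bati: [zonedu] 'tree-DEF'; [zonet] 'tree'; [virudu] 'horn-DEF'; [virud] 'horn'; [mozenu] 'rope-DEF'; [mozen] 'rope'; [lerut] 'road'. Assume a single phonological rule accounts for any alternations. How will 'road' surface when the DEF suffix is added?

The root 'tree' surfaces as [zonedu] and [zonet], with a stem-final [d] ~ [t] alternation.
Compare 'horn', with invariant [d] in [virudu] and [virud]: an analysis with underlying /d/ and a rule producing [t] in isolation would wrongly predict alternation here too.
The alternation reflects intervocalic voicing: voiceless stops become voiced between vowels. /t/ is underlying.
From [lerut] the stem 'road' is /lerut/; between vowels this yields [lerudu].

[lerudu]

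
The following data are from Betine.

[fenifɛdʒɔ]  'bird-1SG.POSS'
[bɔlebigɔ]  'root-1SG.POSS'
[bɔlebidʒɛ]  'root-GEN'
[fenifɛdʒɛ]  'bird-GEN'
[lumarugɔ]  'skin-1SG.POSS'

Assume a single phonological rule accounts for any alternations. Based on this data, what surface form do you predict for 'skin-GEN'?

The root 'root' surfaces as [bɔlebigɔ] and [bɔlebidʒɛ], with a stem-final [g] ~ [dʒ] alternation.
If /dʒ/ were underlying and a rule turned it into [g] before the 1SG.POSS suffix, 'bird' would also alternate; but it has [dʒ] in both [fenifɛdʒɔ] and [fenifɛdʒɛ].
Therefore /g/ is basic and [dʒ] is derived by palatalization before a front vowel (/g/ becomes palato-alveolar [dʒ] before a front vowel).
From [lumarugɔ] the stem 'skin' is /lumarug/; before a front vowel this yields [lumarudʒɛ].

[lumarudʒɛ]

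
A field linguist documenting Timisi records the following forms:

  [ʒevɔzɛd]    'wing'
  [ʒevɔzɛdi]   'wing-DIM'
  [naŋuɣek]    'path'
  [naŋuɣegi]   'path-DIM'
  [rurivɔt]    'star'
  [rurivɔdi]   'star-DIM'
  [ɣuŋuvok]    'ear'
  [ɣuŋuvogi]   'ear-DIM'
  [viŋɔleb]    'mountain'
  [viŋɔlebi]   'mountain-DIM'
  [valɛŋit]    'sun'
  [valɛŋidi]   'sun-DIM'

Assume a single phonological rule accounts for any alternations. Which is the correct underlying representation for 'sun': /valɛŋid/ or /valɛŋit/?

/valɛŋit/

In [valɛŋit] and [valɛŋidi] the final segment of 'sun' alternates: [t] ~ [d].
But 'wing' keeps [d] in both environments ([ʒevɔzɛd], [ʒevɔzɛdi]), so there is no rule changing /d/ to [t] in isolation.
The alternation reflects intervocalic voicing: voiceless stops become voiced between vowels. /t/ is underlying.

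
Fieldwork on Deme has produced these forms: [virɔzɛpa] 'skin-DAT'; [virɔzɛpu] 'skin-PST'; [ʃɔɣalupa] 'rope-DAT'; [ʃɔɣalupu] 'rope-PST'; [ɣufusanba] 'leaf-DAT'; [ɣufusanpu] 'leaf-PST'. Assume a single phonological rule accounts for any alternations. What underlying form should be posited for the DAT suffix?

/-ba/

The DAT morpheme has two allomorphs, [-ba] and [-pa].
By contrast the PST suffix keeps its initial [p] throughout — that segment must be underlying.
The DAT suffix is therefore /-ba/ underlyingly, with post-vocalic devoicing: voiced stops become voiceless after a vowel.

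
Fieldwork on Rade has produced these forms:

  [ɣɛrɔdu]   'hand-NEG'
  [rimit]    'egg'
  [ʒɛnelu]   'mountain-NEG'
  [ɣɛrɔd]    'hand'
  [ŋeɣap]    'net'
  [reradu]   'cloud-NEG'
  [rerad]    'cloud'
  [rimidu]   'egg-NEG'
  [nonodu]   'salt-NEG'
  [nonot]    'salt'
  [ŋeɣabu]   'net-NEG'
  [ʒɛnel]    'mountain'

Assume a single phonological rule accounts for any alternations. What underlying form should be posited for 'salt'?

The root 'salt' surfaces as [nonodu] and [nonot], with a stem-final [d] ~ [t] alternation.
The stem 'cloud' ([reradu], [rerad]) shows [d] unchanged in both environments, so [d] cannot be basic with [t] derived in isolation.
So /t/ is underlying, and a rule of intervocalic voicing — voiceless stops become voiced between vowels — gives [d].

/nonot/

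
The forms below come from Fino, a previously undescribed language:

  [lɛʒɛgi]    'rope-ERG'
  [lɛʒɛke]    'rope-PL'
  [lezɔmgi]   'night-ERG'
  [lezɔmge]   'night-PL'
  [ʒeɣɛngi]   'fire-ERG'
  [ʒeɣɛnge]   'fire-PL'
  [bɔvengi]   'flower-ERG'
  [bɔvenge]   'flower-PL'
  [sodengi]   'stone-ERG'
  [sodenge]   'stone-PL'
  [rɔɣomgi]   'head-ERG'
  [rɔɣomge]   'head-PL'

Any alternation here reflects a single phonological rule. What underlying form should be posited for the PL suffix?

The PL suffix surfaces as [-ge] and [-ke], depending on the final segment of the stem.
The ERG suffix, which begins with [g], is invariant after every stem; so [g] is not altered by any rule here.
The PL suffix is therefore /-ke/ underlyingly, with post-nasal voicing: voiceless stops become voiced after a nasal.

/-ke/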